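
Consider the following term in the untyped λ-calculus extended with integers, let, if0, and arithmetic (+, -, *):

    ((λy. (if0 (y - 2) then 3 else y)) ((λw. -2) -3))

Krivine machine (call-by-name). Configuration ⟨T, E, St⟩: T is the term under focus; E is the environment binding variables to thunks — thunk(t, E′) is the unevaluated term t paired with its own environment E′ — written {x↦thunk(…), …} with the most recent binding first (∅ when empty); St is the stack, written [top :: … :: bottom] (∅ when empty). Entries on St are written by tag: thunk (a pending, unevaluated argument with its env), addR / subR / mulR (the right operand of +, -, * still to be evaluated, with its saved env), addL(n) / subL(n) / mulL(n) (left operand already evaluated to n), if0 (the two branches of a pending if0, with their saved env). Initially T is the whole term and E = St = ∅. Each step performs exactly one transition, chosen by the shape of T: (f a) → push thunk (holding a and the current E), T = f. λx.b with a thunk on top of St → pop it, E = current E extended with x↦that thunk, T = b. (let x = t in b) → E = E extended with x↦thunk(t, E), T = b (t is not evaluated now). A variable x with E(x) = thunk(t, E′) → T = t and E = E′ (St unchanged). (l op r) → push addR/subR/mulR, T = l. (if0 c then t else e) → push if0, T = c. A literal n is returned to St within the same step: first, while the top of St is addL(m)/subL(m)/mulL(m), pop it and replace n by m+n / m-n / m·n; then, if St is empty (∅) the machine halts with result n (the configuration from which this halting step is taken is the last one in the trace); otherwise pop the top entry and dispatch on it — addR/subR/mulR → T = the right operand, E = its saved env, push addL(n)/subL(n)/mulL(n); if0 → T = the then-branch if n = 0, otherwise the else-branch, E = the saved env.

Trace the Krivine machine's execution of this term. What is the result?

Answer: -2

Machine steps:
0. <T=((λy. (if0 (y - 2) then 3 else y)) ((λw. -2) -3)), E=∅, St=∅>
1. <T=(λy. (if0 (y - 2) then 3 else y)), E=∅, St=[thunk]>
2. <T=(if0 (y - 2) then 3 else y), E={y↦thunk(((λw. -2) -3), ∅)}, St=∅>
3. <T=(y - 2), E={y↦thunk(((λw. -2) -3), ∅)}, St=[if0]>
4. <T=y, E={y↦thunk(((λw. -2) -3), ∅)}, St=[subR :: if0]>
5. <T=((λw. -2) -3), E=∅, St=[subR :: if0]>
6. <T=(λw. -2), E=∅, St=[thunk :: subR :: if0]>
7. <T=-2, E={w↦thunk(-3, ∅)}, St=[subR :: if0]>
8. <T=2, E={y↦thunk(((λw. -2) -3), ∅)}, St=[subL(-2) :: if0]>
9. <T=y, E={y↦thunk(((λw. -2) -3), ∅)}, St=∅>
10. <T=((λw. -2) -3), E=∅, St=∅>
11. <T=(λw. -2), E=∅, St=[thunk]>
12. <T=-2, E={w↦thunk(-3, ∅)}, St=∅>
→ final value -2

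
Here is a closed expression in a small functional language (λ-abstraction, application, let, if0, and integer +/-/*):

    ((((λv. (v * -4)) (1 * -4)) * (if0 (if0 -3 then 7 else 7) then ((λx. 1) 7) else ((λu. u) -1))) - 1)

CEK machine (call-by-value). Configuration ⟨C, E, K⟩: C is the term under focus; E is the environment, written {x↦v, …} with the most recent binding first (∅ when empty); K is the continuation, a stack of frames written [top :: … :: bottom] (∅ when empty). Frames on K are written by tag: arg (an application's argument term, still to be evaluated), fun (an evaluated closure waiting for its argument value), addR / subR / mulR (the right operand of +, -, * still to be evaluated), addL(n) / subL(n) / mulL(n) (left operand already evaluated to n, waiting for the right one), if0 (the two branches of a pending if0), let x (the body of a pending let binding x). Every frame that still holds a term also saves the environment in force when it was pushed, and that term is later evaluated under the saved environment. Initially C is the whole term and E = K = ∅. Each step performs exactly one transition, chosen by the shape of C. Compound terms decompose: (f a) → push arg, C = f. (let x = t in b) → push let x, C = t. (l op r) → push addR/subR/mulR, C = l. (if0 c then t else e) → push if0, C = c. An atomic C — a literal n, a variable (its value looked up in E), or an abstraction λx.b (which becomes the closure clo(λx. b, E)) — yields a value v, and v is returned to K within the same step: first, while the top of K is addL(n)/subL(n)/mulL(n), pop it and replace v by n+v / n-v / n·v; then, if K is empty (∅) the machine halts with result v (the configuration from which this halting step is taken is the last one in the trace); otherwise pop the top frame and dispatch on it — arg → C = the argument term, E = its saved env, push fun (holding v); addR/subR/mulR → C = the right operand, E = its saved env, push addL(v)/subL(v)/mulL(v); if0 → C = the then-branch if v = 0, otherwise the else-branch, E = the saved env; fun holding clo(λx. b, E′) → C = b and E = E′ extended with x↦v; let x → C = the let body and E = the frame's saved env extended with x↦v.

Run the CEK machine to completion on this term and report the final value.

t=0: <C=((((λv. (v * -4)) (1 * -4)) * (if0 (if0 -3 then 7 else 7) then ((λx. 1) 7) else ((λu. u) -1))) - 1), E=∅, K=∅>
t=1: <C=(((λv. (v * -4)) (1 * -4)) * (if0 (if0 -3 then 7 else 7) then ((λx. 1) 7) else ((λu. u) -1))), E=∅, K=[subR]>
t=2: <C=((λv. (v * -4)) (1 * -4)), E=∅, K=[mulR :: subR]>
t=3: <C=(λv. (v * -4)), E=∅, K=[arg :: mulR :: subR]>
t=4: <C=(1 * -4), E=∅, K=[fun :: mulR :: subR]>
t=5: <C=1, E=∅, K=[mulR :: fun :: mulR :: subR]>
t=6: <C=-4, E=∅, K=[mulL(1) :: fun :: mulR :: subR]>
t=7: <C=(v * -4), E={v↦-4}, K=[mulR :: subR]>
t=8: <C=v, E={v↦-4}, K=[mulR :: mulR :: subR]>
t=9: <C=-4, E={v↦-4}, K=[mulL(-4) :: mulR :: subR]>
t=10: <C=(if0 (if0 -3 then 7 else 7) then ((λx. 1) 7) else ((λu. u) -1)), E=∅, K=[mulL(16) :: subR]>
t=11: <C=(if0 -3 then 7 else 7), E=∅, K=[if0 :: mulL(16) :: subR]>
t=12: <C=-3, E=∅, K=[if0 :: if0 :: mulL(16) :: subR]>
t=13: <C=7, E=∅, K=[if0 :: mulL(16) :: subR]>
t=14: <C=((λu. u) -1), E=∅, K=[mulL(16) :: subR]>
t=15: <C=(λu. u), E=∅, K=[arg :: mulL(16) :: subR]>
t=16: <C=-1, E=∅, K=[fun :: mulL(16) :: subR]>
t=17: <C=u, E={u↦-1}, K=[mulL(16) :: subR]>
t=18: <C=1, E=∅, K=[subL(-16)]>
→ final value -17

Answer: -17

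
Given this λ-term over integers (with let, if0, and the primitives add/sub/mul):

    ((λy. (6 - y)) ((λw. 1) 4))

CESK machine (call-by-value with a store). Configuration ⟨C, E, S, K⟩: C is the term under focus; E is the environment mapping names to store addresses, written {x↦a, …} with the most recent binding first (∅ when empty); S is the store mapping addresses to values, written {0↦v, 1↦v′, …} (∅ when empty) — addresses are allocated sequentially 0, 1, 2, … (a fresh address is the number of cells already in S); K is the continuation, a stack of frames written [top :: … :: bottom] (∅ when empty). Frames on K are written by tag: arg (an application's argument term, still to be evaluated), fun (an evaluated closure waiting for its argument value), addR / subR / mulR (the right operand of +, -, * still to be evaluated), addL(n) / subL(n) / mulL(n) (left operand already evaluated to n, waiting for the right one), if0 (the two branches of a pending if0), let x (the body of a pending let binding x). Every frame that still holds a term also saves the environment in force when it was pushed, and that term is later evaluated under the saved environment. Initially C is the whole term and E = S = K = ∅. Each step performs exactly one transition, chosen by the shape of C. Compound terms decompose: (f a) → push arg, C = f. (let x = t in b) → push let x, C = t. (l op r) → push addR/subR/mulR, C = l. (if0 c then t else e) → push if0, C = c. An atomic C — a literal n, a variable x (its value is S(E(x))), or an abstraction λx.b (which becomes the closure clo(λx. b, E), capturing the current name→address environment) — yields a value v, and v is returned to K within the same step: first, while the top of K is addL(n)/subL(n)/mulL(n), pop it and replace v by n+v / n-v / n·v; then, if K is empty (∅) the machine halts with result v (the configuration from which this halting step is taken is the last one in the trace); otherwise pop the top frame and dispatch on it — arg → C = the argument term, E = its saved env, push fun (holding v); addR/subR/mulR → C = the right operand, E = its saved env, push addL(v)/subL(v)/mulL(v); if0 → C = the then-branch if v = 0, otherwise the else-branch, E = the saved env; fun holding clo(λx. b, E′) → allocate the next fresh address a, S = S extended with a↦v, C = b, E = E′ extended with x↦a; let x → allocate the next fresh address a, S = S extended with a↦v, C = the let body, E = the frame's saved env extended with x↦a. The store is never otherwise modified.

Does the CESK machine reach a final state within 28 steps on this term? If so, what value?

0. <C=((λy. (6 - y)) ((λw. 1) 4)), E=∅, S=∅, K=∅>
1. <C=(λy. (6 - y)), E=∅, S=∅, K=[arg]>
2. <C=((λw. 1) 4), E=∅, S=∅, K=[fun]>
3. <C=(λw. 1), E=∅, S=∅, K=[arg :: fun]>
4. <C=4, E=∅, S=∅, K=[fun :: fun]>
5. <C=1, E={w↦0}, S={0↦4}, K=[fun]>
6. <C=(6 - y), E={y↦1}, S={0↦4, 1↦1}, K=∅>
7. <C=6, E={y↦1}, S={0↦4, 1↦1}, K=[subR]>
8. <C=y, E={y↦1}, S={0↦4, 1↦1}, K=[subL(6)]>
→ final value 5

Answer: 5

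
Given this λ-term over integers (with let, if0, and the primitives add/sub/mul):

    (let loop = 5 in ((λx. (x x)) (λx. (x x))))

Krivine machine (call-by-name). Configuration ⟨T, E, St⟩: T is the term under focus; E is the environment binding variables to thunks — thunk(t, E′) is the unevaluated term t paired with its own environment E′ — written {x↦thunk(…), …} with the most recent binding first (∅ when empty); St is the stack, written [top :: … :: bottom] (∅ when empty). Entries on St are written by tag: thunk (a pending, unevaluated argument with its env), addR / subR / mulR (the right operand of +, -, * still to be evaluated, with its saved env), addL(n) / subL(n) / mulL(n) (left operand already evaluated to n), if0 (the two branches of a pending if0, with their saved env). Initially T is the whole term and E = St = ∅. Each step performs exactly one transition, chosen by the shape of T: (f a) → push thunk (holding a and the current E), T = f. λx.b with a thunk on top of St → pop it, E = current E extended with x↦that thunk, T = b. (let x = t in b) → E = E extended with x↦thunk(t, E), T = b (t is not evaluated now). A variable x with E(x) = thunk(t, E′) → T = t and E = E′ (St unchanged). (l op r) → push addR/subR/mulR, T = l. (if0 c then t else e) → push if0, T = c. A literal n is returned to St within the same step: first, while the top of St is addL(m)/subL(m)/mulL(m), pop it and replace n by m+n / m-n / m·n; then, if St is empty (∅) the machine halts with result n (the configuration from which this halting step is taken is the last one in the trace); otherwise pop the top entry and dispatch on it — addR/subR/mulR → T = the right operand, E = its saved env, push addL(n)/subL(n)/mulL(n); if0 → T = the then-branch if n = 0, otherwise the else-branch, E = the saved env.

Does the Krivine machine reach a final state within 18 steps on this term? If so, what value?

[0] <T=(let loop = 5 in ((λx. (x x)) (λx. (x x)))), E=∅, St=∅>
[1] <T=((λx. (x x)) (λx. (x x))), E={loop↦thunk(5, ∅)}, St=∅>
[2] <T=(λx. (x x)), E={loop↦thunk(5, ∅)}, St=[thunk]>
[3] <T=(x x), E={x↦thunk((λx. (x x)), {loop↦thunk(5, ∅)}), loop↦thunk(5, ∅)}, St=∅>
[4] <T=x, E={x↦thunk((λx. (x x)), {loop↦thunk(5, ∅)}), loop↦thunk(5, ∅)}, St=[thunk]>
[5] <T=(λx. (x x)), E={loop↦thunk(5, ∅)}, St=[thunk]>
[6] <T=(x x), E={x↦thunk(x, {x↦thunk((λx. (x x)), {loop↦thunk(5, ∅)}), loop↦thunk(5, ∅)}), loop↦thunk(5, ∅)}, St=∅>
[7] <T=x, E={x↦thunk(x, {x↦thunk((λx. (x x)), {loop↦thunk(5, ∅)}), loop↦thunk(5, ∅)}), loop↦thunk(5, ∅)}, St=[thunk]>
[8] <T=x, E={x↦thunk((λx. (x x)), {loop↦thunk(5, ∅)}), loop↦thunk(5, ∅)}, St=[thunk]>
[9] <T=(λx. (x x)), E={loop↦thunk(5, ∅)}, St=[thunk]>
[10] <T=(x x), E={x↦thunk(x, {x↦thunk(x, {x↦thunk((λx. (x x)), {loop↦thunk(5, ∅)}), loop↦thunk(5, ∅)}), loop↦thunk(5, ∅)}), loop↦thunk(5, ∅)}, St=∅>
[11] <T=x, E={x↦thunk(x, {x↦thunk(x, {x↦thunk((λx. (x x)), {loop↦thunk(5, ∅)}), loop↦thunk(5, ∅)}), loop↦thunk(5, ∅)}), loop↦thunk(5, ∅)}, St=[thunk]>
[12] <T=x, E={x↦thunk(x, {x↦thunk((λx. (x x)), {loop↦thunk(5, ∅)}), loop↦thunk(5, ∅)}), loop↦thunk(5, ∅)}, St=[thunk]>
[13] <T=x, E={x↦thunk((λx. (x x)), {loop↦thunk(5, ∅)}), loop↦thunk(5, ∅)}, St=[thunk]>
[14] <T=(λx. (x x)), E={loop↦thunk(5, ∅)}, St=[thunk]>
[15] <T=(x x), E={x↦thunk(x, {x↦thunk(x, {x↦thunk(x, {x↦thunk((λx. (x x)), {loop↦thunk(5, ∅)}), loop↦thunk(5, ∅)}), loop↦thunk(5, ∅)}), loop↦thunk(5, ∅)}), loop↦thunk(5, ∅)}, St=∅>
[16] <T=x, E={x↦thunk(x, {x↦thunk(x, {x↦thunk(x, {x↦thunk((λx. (x x)), {loop↦thunk(5, ∅)}), loop↦thunk(5, ∅)}), loop↦thunk(5, ∅)}), loop↦thunk(5, ∅)}), loop↦thunk(5, ∅)}, St=[thunk]>
[17] <T=x, E={x↦thunk(x, {x↦thunk(x, {x↦thunk((λx. (x x)), {loop↦thunk(5, ∅)}), loop↦thunk(5, ∅)}), loop↦thunk(5, ∅)}), loop↦thunk(5, ∅)}, St=[thunk]>
[18] <T=x, E={x↦thunk(x, {x↦thunk((λx. (x x)), {loop↦thunk(5, ∅)}), loop↦thunk(5, ∅)}), loop↦thunk(5, ∅)}, St=[thunk]>
→ 18 transitions taken and the configuration is still not final: no result within 18 steps

Answer: DIVERGES (no final state within 18 steps)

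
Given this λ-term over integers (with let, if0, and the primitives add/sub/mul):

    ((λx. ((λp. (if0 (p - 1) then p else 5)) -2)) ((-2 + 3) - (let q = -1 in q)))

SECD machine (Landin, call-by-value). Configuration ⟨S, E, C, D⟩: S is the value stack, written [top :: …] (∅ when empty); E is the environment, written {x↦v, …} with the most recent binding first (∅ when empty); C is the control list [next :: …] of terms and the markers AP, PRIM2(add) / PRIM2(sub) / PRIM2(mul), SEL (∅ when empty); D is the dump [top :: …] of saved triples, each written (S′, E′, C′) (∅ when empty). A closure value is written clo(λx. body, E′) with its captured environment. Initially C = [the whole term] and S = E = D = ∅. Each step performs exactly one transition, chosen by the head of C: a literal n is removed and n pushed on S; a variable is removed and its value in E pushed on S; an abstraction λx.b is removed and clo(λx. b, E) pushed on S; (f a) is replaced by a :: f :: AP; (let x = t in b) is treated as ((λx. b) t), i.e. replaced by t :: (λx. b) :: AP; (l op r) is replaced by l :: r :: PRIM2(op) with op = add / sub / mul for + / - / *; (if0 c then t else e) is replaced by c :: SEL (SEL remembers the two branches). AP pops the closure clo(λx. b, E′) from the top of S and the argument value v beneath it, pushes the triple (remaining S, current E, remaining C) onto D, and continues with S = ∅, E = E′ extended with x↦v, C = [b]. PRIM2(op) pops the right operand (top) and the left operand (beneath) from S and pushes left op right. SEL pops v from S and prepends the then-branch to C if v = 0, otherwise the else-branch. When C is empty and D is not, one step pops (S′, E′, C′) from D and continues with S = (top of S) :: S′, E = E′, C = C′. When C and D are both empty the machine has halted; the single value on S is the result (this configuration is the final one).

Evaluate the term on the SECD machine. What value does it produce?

t=0: ⟨S=∅; E=∅; C=[((λx. ((λp. (if0 (p - 1) then p else 5)) -2)) ((-2 + 3) - (let q = -1 in q)))]; D=∅⟩
t=1: ⟨S=∅; E=∅; C=[((-2 + 3) - (let q = -1 in q)) :: (λx. ((λp. (if0 (p - 1) then p else 5)) -2)) :: AP]; D=∅⟩
t=2: ⟨S=∅; E=∅; C=[(-2 + 3) :: (let q = -1 in q) :: PRIM2(sub) :: (λx. ((λp. (if0 (p - 1) then p else 5)) -2)) :: AP]; D=∅⟩
t=3: ⟨S=∅; E=∅; C=[-2 :: 3 :: PRIM2(add) :: (let q = -1 in q) :: PRIM2(sub) :: (λx. ((λp. (if0 (p - 1) then p else 5)) -2)) :: AP]; D=∅⟩
t=4: ⟨S=[-2]; E=∅; C=[3 :: PRIM2(add) :: (let q = -1 in q) :: PRIM2(sub) :: (λx. ((λp. (if0 (p - 1) then p else 5)) -2)) :: AP]; D=∅⟩
t=5: ⟨S=[3 :: -2]; E=∅; C=[PRIM2(add) :: (let q = -1 in q) :: PRIM2(sub) :: (λx. ((λp. (if0 (p - 1) then p else 5)) -2)) :: AP]; D=∅⟩
t=6: ⟨S=[1]; E=∅; C=[(let q = -1 in q) :: PRIM2(sub) :: (λx. ((λp. (if0 (p - 1) then p else 5)) -2)) :: AP]; D=∅⟩
t=7: ⟨S=[1]; E=∅; C=[-1 :: (λq. q) :: AP :: PRIM2(sub) :: (λx. ((λp. (if0 (p - 1) then p else 5)) -2)) :: AP]; D=∅⟩
t=8: ⟨S=[-1 :: 1]; E=∅; C=[(λq. q) :: AP :: PRIM2(sub) :: (λx. ((λp. (if0 (p - 1) then p else 5)) -2)) :: AP]; D=∅⟩
t=9: ⟨S=[clo(λq. q, ∅) :: -1 :: 1]; E=∅; C=[AP :: PRIM2(sub) :: (λx. ((λp. (if0 (p - 1) then p else 5)) -2)) :: AP]; D=∅⟩
t=10: ⟨S=∅; E={q↦-1}; C=[q]; D=[([1], ∅, [PRIM2(sub) :: (λx. ((λp. (if0 (p - 1) then p else 5)) -2)) :: AP])]⟩
t=11: ⟨S=[-1]; E={q↦-1}; C=∅; D=[([1], ∅, [PRIM2(sub) :: (λx. ((λp. (if0 (p - 1) then p else 5)) -2)) :: AP])]⟩
t=12: ⟨S=[-1 :: 1]; E=∅; C=[PRIM2(sub) :: (λx. ((λp. (if0 (p - 1) then p else 5)) -2)) :: AP]; D=∅⟩
t=13: ⟨S=[2]; E=∅; C=[(λx. ((λp. (if0 (p - 1) then p else 5)) -2)) :: AP]; D=∅⟩
t=14: ⟨S=[clo(λx. ((λp. (if0 (p - 1) then p else 5)) -2), ∅) :: 2]; E=∅; C=[AP]; D=∅⟩
t=15: ⟨S=∅; E={x↦2}; C=[((λp. (if0 (p - 1) then p else 5)) -2)]; D=[(∅, ∅, ∅)]⟩
t=16: ⟨S=∅; E={x↦2}; C=[-2 :: (λp. (if0 (p - 1) then p else 5)) :: AP]; D=[(∅, ∅, ∅)]⟩
t=17: ⟨S=[-2]; E={x↦2}; C=[(λp. (if0 (p - 1) then p else 5)) :: AP]; D=[(∅, ∅, ∅)]⟩
t=18: ⟨S=[clo(λp. (if0 (p - 1) then p else 5), {x↦2}) :: -2]; E={x↦2}; C=[AP]; D=[(∅, ∅, ∅)]⟩
t=19: ⟨S=∅; E={p↦-2, x↦2}; C=[(if0 (p - 1) then p else 5)]; D=[(∅, {x↦2}, ∅) :: (∅, ∅, ∅)]⟩
t=20: ⟨S=∅; E={p↦-2, x↦2}; C=[(p - 1) :: SEL]; D=[(∅, {x↦2}, ∅) :: (∅, ∅, ∅)]⟩
t=21: ⟨S=∅; E={p↦-2, x↦2}; C=[p :: 1 :: PRIM2(sub) :: SEL]; D=[(∅, {x↦2}, ∅) :: (∅, ∅, ∅)]⟩
t=22: ⟨S=[-2]; E={p↦-2, x↦2}; C=[1 :: PRIM2(sub) :: SEL]; D=[(∅, {x↦2}, ∅) :: (∅, ∅, ∅)]⟩
t=23: ⟨S=[1 :: -2]; E={p↦-2, x↦2}; C=[PRIM2(sub) :: SEL]; D=[(∅, {x↦2}, ∅) :: (∅, ∅, ∅)]⟩
t=24: ⟨S=[-3]; E={p↦-2, x↦2}; C=[SEL]; D=[(∅, {x↦2}, ∅) :: (∅, ∅, ∅)]⟩
t=25: ⟨S=∅; E={p↦-2, x↦2}; C=[5]; D=[(∅, {x↦2}, ∅) :: (∅, ∅, ∅)]⟩
t=26: ⟨S=[5]; E={p↦-2, x↦2}; C=∅; D=[(∅, {x↦2}, ∅) :: (∅, ∅, ∅)]⟩
t=27: ⟨S=[5]; E={x↦2}; C=∅; D=[(∅, ∅, ∅)]⟩
t=28: ⟨S=[5]; E=∅; C=∅; D=∅⟩
→ final value 5

Answer: 5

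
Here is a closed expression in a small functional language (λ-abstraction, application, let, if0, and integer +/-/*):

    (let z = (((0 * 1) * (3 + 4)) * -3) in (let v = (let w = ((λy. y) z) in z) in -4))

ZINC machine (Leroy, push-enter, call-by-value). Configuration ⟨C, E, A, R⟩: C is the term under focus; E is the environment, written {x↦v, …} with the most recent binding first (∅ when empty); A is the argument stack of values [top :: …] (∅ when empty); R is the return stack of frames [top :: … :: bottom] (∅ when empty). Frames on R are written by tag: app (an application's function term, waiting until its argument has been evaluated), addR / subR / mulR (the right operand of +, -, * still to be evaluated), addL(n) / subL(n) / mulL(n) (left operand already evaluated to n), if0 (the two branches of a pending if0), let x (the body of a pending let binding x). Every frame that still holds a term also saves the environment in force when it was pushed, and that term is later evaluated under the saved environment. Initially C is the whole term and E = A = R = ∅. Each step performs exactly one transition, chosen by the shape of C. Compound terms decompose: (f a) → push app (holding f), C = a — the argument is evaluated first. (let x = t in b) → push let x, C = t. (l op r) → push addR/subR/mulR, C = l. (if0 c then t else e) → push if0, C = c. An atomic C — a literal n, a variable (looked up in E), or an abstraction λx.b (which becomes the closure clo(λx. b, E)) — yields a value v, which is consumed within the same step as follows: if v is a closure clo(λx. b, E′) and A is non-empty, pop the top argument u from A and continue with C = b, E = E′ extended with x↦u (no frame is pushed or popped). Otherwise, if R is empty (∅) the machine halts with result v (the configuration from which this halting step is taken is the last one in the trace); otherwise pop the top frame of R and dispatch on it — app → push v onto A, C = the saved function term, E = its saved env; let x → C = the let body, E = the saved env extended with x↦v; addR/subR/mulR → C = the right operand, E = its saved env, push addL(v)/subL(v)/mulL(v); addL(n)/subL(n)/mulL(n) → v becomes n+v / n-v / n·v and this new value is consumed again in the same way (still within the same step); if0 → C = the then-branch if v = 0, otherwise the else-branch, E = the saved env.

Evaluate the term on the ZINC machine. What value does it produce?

Answer: -4

Machine steps:
[0] [C=(let z = (((0 * 1) * (3 + 4)) * -3) in (let v = (let w = ((λy. y) z) in z) in -4)) | E=∅ | A=∅ | R=∅]
[1] [C=(((0 * 1) * (3 + 4)) * -3) | E=∅ | A=∅ | R=[let z]]
[2] [C=((0 * 1) * (3 + 4)) | E=∅ | A=∅ | R=[mulR :: let z]]
[3] [C=(0 * 1) | E=∅ | A=∅ | R=[mulR :: mulR :: let z]]
[4] [C=0 | E=∅ | A=∅ | R=[mulR :: mulR :: mulR :: let z]]
[5] [C=1 | E=∅ | A=∅ | R=[mulL(0) :: mulR :: mulR :: let z]]
[6] [C=(3 + 4) | E=∅ | A=∅ | R=[mulL(0) :: mulR :: let z]]
[7] [C=3 | E=∅ | A=∅ | R=[addR :: mulL(0) :: mulR :: let z]]
[8] [C=4 | E=∅ | A=∅ | R=[addL(3) :: mulL(0) :: mulR :: let z]]
[9] [C=-3 | E=∅ | A=∅ | R=[mulL(0) :: let z]]
[10] [C=(let v = (let w = ((λy. y) z) in z) in -4) | E={z↦0} | A=∅ | R=∅]
[11] [C=(let w = ((λy. y) z) in z) | E={z↦0} | A=∅ | R=[let v]]
[12] [C=((λy. y) z) | E={z↦0} | A=∅ | R=[let w :: let v]]
[13] [C=z | E={z↦0} | A=∅ | R=[app :: let w :: let v]]
[14] [C=(λy. y) | E={z↦0} | A=[0] | R=[let w :: let v]]
[15] [C=y | E={y↦0, z↦0} | A=∅ | R=[let w :: let v]]
[16] [C=z | E={w↦0, z↦0} | A=∅ | R=[let v]]
[17] [C=-4 | E={v↦0, z↦0} | A=∅ | R=∅]
→ final value -4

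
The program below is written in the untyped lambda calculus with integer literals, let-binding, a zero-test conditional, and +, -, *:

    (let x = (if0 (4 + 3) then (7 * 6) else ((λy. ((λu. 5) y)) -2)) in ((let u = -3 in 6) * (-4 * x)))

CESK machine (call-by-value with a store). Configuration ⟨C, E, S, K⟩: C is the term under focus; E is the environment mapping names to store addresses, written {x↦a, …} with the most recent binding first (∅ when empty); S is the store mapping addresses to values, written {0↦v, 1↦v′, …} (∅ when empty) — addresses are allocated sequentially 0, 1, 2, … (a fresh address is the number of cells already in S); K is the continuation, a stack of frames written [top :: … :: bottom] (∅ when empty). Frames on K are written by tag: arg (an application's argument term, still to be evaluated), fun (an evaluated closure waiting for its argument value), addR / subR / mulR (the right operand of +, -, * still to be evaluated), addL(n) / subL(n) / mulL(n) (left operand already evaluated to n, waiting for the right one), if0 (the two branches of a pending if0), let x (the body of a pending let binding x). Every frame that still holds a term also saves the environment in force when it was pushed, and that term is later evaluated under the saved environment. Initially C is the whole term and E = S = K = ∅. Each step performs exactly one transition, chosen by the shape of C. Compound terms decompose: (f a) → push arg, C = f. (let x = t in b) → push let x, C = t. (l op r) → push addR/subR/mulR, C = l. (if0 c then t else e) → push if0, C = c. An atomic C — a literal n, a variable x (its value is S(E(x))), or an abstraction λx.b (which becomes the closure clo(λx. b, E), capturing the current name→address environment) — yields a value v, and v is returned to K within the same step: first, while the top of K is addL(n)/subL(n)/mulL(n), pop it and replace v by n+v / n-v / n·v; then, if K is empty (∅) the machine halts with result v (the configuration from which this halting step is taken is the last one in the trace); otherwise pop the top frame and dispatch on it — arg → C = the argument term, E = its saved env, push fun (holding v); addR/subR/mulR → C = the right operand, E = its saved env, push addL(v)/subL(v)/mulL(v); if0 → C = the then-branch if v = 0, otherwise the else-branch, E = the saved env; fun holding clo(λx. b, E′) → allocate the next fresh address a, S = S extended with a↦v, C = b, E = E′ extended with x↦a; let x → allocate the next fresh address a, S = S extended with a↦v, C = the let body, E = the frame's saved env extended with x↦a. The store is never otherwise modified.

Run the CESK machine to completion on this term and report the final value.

t=0: ⟨C=(let x = (if0 (4 + 3) then (7 * 6) else ((λy. ((λu. 5) y)) -2)) in ((let u = -3 in 6) * (-4 * x))); E=∅; S=∅; K=∅⟩
t=1: ⟨C=(if0 (4 + 3) then (7 * 6) else ((λy. ((λu. 5) y)) -2)); E=∅; S=∅; K=[let x]⟩
t=2: ⟨C=(4 + 3); E=∅; S=∅; K=[if0 :: let x]⟩
t=3: ⟨C=4; E=∅; S=∅; K=[addR :: if0 :: let x]⟩
t=4: ⟨C=3; E=∅; S=∅; K=[addL(4) :: if0 :: let x]⟩
t=5: ⟨C=((λy. ((λu. 5) y)) -2); E=∅; S=∅; K=[let x]⟩
t=6: ⟨C=(λy. ((λu. 5) y)); E=∅; S=∅; K=[arg :: let x]⟩
t=7: ⟨C=-2; E=∅; S=∅; K=[fun :: let x]⟩
t=8: ⟨C=((λu. 5) y); E={y↦0}; S={0↦-2}; K=[let x]⟩
t=9: ⟨C=(λu. 5); E={y↦0}; S={0↦-2}; K=[arg :: let x]⟩
t=10: ⟨C=y; E={y↦0}; S={0↦-2}; K=[fun :: let x]⟩
t=11: ⟨C=5; E={u↦1, y↦0}; S={0↦-2, 1↦-2}; K=[let x]⟩
t=12: ⟨C=((let u = -3 in 6) * (-4 * x)); E={x↦2}; S={0↦-2, 1↦-2, 2↦5}; K=∅⟩
t=13: ⟨C=(let u = -3 in 6); E={x↦2}; S={0↦-2, 1↦-2, 2↦5}; K=[mulR]⟩
t=14: ⟨C=-3; E={x↦2}; S={0↦-2, 1↦-2, 2↦5}; K=[let u :: mulR]⟩
t=15: ⟨C=6; E={u↦3, x↦2}; S={0↦-2, 1↦-2, 2↦5, 3↦-3}; K=[mulR]⟩
t=16: ⟨C=(-4 * x); E={x↦2}; S={0↦-2, 1↦-2, 2↦5, 3↦-3}; K=[mulL(6)]⟩
t=17: ⟨C=-4; E={x↦2}; S={0↦-2, 1↦-2, 2↦5, 3↦-3}; K=[mulR :: mulL(6)]⟩
t=18: ⟨C=x; E={x↦2}; S={0↦-2, 1↦-2, 2↦5, 3↦-3}; K=[mulL(-4) :: mulL(6)]⟩
→ final value -120

Answer: -120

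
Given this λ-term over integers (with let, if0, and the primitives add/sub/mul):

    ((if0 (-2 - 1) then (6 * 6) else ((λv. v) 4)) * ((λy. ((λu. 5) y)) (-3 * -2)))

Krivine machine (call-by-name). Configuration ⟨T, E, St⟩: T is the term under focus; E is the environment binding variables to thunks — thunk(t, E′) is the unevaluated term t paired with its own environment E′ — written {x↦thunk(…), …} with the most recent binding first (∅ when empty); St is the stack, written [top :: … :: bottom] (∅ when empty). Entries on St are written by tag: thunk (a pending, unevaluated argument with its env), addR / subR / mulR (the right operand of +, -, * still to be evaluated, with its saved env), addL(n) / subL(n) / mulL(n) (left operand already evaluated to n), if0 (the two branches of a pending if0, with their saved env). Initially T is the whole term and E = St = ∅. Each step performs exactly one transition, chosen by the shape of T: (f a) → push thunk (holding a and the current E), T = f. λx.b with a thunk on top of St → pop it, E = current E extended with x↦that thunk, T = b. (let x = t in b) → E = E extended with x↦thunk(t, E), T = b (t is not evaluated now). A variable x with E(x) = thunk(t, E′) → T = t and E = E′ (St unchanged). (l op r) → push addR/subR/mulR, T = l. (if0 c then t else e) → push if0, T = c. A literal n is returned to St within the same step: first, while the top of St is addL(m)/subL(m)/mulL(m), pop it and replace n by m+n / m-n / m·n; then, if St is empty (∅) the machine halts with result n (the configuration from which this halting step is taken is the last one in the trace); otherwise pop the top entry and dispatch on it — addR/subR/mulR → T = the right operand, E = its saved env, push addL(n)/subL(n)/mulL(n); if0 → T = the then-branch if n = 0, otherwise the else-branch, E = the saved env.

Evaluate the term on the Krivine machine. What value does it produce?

[0] <T=((if0 (-2 - 1) then (6 * 6) else ((λv. v) 4)) * ((λy. ((λu. 5) y)) (-3 * -2))), E=∅, St=∅>
[1] <T=(if0 (-2 - 1) then (6 * 6) else ((λv. v) 4)), E=∅, St=[mulR]>
[2] <T=(-2 - 1), E=∅, St=[if0 :: mulR]>
[3] <T=-2, E=∅, St=[subR :: if0 :: mulR]>
[4] <T=1, E=∅, St=[subL(-2) :: if0 :: mulR]>
[5] <T=((λv. v) 4), E=∅, St=[mulR]>
[6] <T=(λv. v), E=∅, St=[thunk :: mulR]>
[7] <T=v, E={v↦thunk(4, ∅)}, St=[mulR]>
[8] <T=4, E=∅, St=[mulR]>
[9] <T=((λy. ((λu. 5) y)) (-3 * -2)), E=∅, St=[mulL(4)]>
[10] <T=(λy. ((λu. 5) y)), E=∅, St=[thunk :: mulL(4)]>
[11] <T=((λu. 5) y), E={y↦thunk((-3 * -2), ∅)}, St=[mulL(4)]>
[12] <T=(λu. 5), E={y↦thunk((-3 * -2), ∅)}, St=[thunk :: mulL(4)]>
[13] <T=5, E={u↦thunk(y, {y↦thunk((-3 * -2), ∅)}), y↦thunk((-3 * -2), ∅)}, St=[mulL(4)]>
→ final value 20

Answer: 20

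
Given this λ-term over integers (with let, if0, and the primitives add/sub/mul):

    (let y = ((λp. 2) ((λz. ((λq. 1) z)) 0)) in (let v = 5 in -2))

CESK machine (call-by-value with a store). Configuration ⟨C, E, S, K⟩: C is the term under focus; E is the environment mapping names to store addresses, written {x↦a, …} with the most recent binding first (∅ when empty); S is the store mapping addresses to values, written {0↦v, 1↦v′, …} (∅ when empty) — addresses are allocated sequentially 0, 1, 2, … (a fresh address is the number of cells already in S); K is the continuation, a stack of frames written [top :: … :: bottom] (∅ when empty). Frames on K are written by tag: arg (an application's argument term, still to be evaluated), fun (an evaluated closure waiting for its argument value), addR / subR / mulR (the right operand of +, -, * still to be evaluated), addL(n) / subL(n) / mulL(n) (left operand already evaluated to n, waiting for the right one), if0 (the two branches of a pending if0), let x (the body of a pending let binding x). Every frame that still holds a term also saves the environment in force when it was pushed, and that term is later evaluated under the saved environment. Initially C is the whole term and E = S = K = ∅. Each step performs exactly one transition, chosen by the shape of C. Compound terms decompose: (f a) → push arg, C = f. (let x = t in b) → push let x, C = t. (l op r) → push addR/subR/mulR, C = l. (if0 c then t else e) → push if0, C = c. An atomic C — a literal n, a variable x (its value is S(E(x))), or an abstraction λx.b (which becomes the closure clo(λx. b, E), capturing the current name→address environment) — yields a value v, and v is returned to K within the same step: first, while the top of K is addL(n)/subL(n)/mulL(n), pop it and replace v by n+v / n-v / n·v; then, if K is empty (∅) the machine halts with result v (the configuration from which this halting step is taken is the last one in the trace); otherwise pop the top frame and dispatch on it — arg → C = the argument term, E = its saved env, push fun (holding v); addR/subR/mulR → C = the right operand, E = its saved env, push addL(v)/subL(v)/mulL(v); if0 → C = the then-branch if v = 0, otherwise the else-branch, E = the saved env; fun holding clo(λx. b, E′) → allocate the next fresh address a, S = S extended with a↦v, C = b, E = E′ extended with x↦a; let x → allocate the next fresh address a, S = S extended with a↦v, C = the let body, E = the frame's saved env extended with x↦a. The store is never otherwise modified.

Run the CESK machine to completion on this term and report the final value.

Answer: -2

Derivation:
[0] [C=(let y = ((λp. 2) ((λz. ((λq. 1) z)) 0)) in (let v = 5 in -2)) | E=∅ | S=∅ | K=∅]
[1] [C=((λp. 2) ((λz. ((λq. 1) z)) 0)) | E=∅ | S=∅ | K=[let y]]
[2] [C=(λp. 2) | E=∅ | S=∅ | K=[arg :: let y]]
[3] [C=((λz. ((λq. 1) z)) 0) | E=∅ | S=∅ | K=[fun :: let y]]
[4] [C=(λz. ((λq. 1) z)) | E=∅ | S=∅ | K=[arg :: fun :: let y]]
[5] [C=0 | E=∅ | S=∅ | K=[fun :: fun :: let y]]
[6] [C=((λq. 1) z) | E={z↦0} | S={0↦0} | K=[fun :: let y]]
[7] [C=(λq. 1) | E={z↦0} | S={0↦0} | K=[arg :: fun :: let y]]
[8] [C=z | E={z↦0} | S={0↦0} | K=[fun :: fun :: let y]]
[9] [C=1 | E={q↦1, z↦0} | S={0↦0, 1↦0} | K=[fun :: let y]]
[10] [C=2 | E={p↦2} | S={0↦0, 1↦0, 2↦1} | K=[let y]]
[11] [C=(let v = 5 in -2) | E={y↦3} | S={0↦0, 1↦0, 2↦1, 3↦2} | K=∅]
[12] [C=5 | E={y↦3} | S={0↦0, 1↦0, 2↦1, 3↦2} | K=[let v]]
[13] [C=-2 | E={v↦4, y↦3} | S={0↦0, 1↦0, 2↦1, 3↦2, 4↦5} | K=∅]
→ final value -2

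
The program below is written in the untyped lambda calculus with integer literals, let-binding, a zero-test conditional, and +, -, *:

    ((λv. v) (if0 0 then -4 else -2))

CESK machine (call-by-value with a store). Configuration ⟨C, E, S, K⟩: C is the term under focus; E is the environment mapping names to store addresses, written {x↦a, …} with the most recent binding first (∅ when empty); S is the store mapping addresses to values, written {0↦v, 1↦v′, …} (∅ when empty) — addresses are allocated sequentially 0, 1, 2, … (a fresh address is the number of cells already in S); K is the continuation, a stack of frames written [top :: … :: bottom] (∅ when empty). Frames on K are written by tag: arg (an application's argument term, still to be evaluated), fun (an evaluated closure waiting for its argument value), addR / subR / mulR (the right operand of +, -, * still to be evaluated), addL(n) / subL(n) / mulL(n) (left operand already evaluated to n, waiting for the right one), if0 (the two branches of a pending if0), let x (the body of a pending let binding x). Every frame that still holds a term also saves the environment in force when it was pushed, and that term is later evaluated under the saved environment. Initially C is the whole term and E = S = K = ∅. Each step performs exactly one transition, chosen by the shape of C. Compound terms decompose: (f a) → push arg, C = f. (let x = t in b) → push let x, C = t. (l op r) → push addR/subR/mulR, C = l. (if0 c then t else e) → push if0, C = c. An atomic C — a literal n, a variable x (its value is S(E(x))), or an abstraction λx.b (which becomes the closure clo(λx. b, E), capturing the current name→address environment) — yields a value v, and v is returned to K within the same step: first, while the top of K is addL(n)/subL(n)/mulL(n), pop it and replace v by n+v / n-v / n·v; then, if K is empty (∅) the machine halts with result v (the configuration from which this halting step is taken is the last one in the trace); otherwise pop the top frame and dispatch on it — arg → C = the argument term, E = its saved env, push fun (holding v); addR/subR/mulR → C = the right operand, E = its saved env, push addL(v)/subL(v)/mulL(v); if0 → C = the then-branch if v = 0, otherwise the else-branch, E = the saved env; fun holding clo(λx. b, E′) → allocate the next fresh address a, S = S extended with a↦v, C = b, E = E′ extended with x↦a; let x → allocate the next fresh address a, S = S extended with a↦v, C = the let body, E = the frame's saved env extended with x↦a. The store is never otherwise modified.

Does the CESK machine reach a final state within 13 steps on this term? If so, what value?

Answer: -4

Execution trace:
t=0: ⟨C=((λv. v) (if0 0 then -4 else -2)); E=∅; S=∅; K=∅⟩
t=1: ⟨C=(λv. v); E=∅; S=∅; K=[arg]⟩
t=2: ⟨C=(if0 0 then -4 else -2); E=∅; S=∅; K=[fun]⟩
t=3: ⟨C=0; E=∅; S=∅; K=[if0 :: fun]⟩
t=4: ⟨C=-4; E=∅; S=∅; K=[fun]⟩
t=5: ⟨C=v; E={v↦0}; S={0↦-4}; K=∅⟩
→ final value -4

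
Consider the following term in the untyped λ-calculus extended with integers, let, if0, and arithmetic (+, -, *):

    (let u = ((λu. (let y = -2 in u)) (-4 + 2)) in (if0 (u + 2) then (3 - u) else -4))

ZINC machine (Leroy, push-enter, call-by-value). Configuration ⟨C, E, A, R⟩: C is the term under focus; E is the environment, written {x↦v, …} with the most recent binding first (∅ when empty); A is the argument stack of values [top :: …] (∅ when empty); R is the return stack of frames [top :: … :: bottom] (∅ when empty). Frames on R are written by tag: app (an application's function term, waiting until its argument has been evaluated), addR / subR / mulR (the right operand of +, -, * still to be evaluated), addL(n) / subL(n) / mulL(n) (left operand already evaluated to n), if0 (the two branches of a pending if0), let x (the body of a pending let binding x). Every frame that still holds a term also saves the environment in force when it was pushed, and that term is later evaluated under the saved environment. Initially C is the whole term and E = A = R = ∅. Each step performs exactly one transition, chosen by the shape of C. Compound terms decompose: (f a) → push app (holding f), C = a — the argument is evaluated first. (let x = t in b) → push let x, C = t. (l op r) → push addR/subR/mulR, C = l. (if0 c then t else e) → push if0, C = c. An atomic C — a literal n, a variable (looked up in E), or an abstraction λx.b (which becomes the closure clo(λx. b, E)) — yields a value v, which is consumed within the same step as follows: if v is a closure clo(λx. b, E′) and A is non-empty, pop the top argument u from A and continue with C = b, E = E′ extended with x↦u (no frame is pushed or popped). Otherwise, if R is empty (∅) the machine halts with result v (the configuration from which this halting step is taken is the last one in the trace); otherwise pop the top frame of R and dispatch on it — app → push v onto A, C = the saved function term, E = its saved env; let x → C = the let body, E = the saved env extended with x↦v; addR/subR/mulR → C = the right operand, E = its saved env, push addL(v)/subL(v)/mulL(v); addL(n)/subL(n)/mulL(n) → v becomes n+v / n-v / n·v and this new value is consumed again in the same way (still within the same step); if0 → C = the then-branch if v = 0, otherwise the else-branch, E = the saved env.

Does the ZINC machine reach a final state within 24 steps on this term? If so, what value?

Answer: 5

Machine steps:
0. ⟨C=(let u = ((λu. (let y = -2 in u)) (-4 + 2)) in (if0 (u + 2) then (3 - u) else -4)); E=∅; A=∅; R=∅⟩
1. ⟨C=((λu. (let y = -2 in u)) (-4 + 2)); E=∅; A=∅; R=[let u]⟩
2. ⟨C=(-4 + 2); E=∅; A=∅; R=[app :: let u]⟩
3. ⟨C=-4; E=∅; A=∅; R=[addR :: app :: let u]⟩
4. ⟨C=2; E=∅; A=∅; R=[addL(-4) :: app :: let u]⟩
5. ⟨C=(λu. (let y = -2 in u)); E=∅; A=[-2]; R=[let u]⟩
6. ⟨C=(let y = -2 in u); E={u↦-2}; A=∅; R=[let u]⟩
7. ⟨C=-2; E={u↦-2}; A=∅; R=[let y :: let u]⟩
8. ⟨C=u; E={y↦-2, u↦-2}; A=∅; R=[let u]⟩
9. ⟨C=(if0 (u + 2) then (3 - u) else -4); E={u↦-2}; A=∅; R=∅⟩
10. ⟨C=(u + 2); E={u↦-2}; A=∅; R=[if0]⟩
11. ⟨C=u; E={u↦-2}; A=∅; R=[addR :: if0]⟩
12. ⟨C=2; E={u↦-2}; A=∅; R=[addL(-2) :: if0]⟩
13. ⟨C=(3 - u); E={u↦-2}; A=∅; R=∅⟩
14. ⟨C=3; E={u↦-2}; A=∅; R=[subR]⟩
15. ⟨C=u; E={u↦-2}; A=∅; R=[subL(3)]⟩
→ final value 5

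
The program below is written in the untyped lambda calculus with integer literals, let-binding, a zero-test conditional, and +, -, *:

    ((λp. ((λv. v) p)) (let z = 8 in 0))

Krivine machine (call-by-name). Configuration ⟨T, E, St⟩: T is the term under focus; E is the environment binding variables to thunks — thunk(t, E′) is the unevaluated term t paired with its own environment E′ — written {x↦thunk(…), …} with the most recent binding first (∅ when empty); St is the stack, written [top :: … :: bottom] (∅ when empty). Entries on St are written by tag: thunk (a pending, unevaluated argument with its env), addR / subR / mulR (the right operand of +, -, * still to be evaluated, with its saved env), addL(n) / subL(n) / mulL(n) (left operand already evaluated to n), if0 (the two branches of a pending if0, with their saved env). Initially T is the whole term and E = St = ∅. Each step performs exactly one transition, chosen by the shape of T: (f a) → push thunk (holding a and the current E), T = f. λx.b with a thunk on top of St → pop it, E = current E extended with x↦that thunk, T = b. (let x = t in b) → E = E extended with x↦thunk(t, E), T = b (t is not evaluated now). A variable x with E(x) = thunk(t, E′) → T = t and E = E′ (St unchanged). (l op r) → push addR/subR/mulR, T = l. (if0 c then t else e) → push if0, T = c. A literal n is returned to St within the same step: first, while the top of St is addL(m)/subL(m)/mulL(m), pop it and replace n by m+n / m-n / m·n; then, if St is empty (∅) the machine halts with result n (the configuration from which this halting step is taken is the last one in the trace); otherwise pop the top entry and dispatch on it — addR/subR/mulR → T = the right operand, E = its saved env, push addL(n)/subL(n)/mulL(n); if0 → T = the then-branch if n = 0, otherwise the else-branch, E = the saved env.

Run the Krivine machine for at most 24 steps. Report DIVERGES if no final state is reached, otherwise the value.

Answer: 0

Machine steps:
0. ⟨T=((λp. ((λv. v) p)) (let z = 8 in 0)); E=∅; St=∅⟩
1. ⟨T=(λp. ((λv. v) p)); E=∅; St=[thunk]⟩
2. ⟨T=((λv. v) p); E={p↦thunk((let z = 8 in 0), ∅)}; St=∅⟩
3. ⟨T=(λv. v); E={p↦thunk((let z = 8 in 0), ∅)}; St=[thunk]⟩
4. ⟨T=v; E={v↦thunk(p, {p↦thunk((let z = 8 in 0), ∅)}), p↦thunk((let z = 8 in 0), ∅)}; St=∅⟩
5. ⟨T=p; E={p↦thunk((let z = 8 in 0), ∅)}; St=∅⟩
6. ⟨T=(let z = 8 in 0); E=∅; St=∅⟩
7. ⟨T=0; E={z↦thunk(8, ∅)}; St=∅⟩
→ final value 0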